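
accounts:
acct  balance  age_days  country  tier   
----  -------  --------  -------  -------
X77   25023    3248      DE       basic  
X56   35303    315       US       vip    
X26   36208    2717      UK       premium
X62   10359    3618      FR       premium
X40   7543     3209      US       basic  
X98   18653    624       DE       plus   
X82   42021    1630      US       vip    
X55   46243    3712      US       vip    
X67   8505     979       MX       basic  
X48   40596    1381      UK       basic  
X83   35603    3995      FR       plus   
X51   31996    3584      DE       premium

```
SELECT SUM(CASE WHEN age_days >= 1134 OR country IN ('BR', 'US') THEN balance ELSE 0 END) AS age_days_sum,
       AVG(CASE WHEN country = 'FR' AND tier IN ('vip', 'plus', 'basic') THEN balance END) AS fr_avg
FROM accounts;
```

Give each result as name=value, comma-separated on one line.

[age_days_sum: age_days >= 1134 OR country IN ('BR', 'US')]
acct=X77: ✓ → 25023
acct=X56: ✓ → 35303
acct=X26: ✓ → 36208
acct=X62: ✓ → 10359
acct=X40: ✓ → 7543
acct=X98: ✗
acct=X82: ✓ → 42021
acct=X55: ✓ → 46243
acct=X67: ✗
acct=X48: ✓ → 40596
acct=X83: ✓ → 35603
acct=X51: ✓ → 31996
age_days_sum = 25023 + 35303 + 36208 + 10359 + 7543 + 42021 + 46243 + 40596 + 35603 + 31996 = 310895
—
[fr_avg: country = 'FR' AND tier IN ('vip', 'plus', 'basic')]
acct=X77: ✗
acct=X56: ✗
acct=X26: ✗
acct=X62: ✗
acct=X40: ✗
acct=X98: ✗
acct=X82: ✗
acct=X55: ✗
acct=X67: ✗
acct=X48: ✗
acct=X83: ✓ → 35603
acct=X51: ✗
fr_avg = 35603

age_days_sum=310895, fr_avg=35603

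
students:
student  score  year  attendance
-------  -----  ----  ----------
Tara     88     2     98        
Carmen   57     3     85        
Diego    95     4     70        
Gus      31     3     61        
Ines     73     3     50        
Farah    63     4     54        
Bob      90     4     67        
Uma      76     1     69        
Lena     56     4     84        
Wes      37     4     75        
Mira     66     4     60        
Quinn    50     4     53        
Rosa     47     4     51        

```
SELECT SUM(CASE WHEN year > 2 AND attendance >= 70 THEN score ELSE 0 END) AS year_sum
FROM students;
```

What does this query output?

student=Tara: ✗
student=Carmen: ✓ → 57
student=Diego: ✓ → 95
student=Gus: ✗
student=Ines: ✗
student=Farah: ✗
student=Bob: ✗
student=Uma: ✗
student=Lena: ✓ → 56
student=Wes: ✓ → 37
student=Mira: ✗
student=Quinn: ✗
student=Rosa: ✗
year_sum = 57 + 95 + 56 + 37 = 245

245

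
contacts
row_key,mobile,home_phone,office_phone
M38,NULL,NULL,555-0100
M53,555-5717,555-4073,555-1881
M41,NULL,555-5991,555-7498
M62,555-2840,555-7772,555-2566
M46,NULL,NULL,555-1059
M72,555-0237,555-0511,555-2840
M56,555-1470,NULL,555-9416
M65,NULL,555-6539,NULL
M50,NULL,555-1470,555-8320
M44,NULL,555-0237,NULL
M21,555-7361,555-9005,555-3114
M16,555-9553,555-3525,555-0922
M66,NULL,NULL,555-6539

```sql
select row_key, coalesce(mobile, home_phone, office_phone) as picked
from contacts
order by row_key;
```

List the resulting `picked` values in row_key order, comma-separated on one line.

row_key=M16: mobile=555-9553 → 555-9553
row_key=M21: mobile=555-7361 → 555-7361
row_key=M38: mobile=NULL, home_phone=NULL, office_phone=555-0100 → 555-0100
row_key=M41: mobile=NULL, home_phone=555-5991 → 555-5991
row_key=M44: mobile=NULL, home_phone=555-0237 → 555-0237
row_key=M46: mobile=NULL, home_phone=NULL, office_phone=555-1059 → 555-1059
row_key=M50: mobile=NULL, home_phone=555-1470 → 555-1470
row_key=M53: mobile=555-5717 → 555-5717
row_key=M56: mobile=555-1470 → 555-1470
row_key=M62: mobile=555-2840 → 555-2840
row_key=M65: mobile=NULL, home_phone=555-6539 → 555-6539
row_key=M66: mobile=NULL, home_phone=NULL, office_phone=555-6539 → 555-6539
row_key=M72: mobile=555-0237 → 555-0237

555-9553, 555-7361, 555-0100, 555-5991, 555-0237, 555-1059, 555-1470, 555-5717, 555-1470, 555-2840, 555-6539, 555-6539, 555-0237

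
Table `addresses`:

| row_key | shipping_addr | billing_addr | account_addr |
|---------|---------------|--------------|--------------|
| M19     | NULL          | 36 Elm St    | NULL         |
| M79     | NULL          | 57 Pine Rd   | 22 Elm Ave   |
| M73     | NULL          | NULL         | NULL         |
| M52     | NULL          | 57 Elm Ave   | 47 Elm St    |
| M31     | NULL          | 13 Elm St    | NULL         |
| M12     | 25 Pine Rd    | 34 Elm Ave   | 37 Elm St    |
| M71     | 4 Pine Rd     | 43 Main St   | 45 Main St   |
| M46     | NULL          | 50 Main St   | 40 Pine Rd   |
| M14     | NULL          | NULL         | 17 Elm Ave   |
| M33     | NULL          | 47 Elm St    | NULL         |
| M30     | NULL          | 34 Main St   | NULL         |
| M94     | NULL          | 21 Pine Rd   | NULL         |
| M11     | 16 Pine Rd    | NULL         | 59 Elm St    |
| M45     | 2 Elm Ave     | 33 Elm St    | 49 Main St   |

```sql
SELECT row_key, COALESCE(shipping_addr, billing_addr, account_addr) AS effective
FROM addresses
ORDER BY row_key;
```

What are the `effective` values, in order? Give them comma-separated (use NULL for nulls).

16 Pine Rd, 25 Pine Rd, 17 Elm Ave, 36 Elm St, 34 Main St, 13 Elm St, 47 Elm St, 2 Elm Ave, 50 Main St, 57 Elm Ave, 4 Pine Rd, NULL, 57 Pine Rd, 21 Pine Rd

row_key=M11: shipping_addr=16 Pine Rd → 16 Pine Rd
row_key=M12: shipping_addr=25 Pine Rd → 25 Pine Rd
row_key=M14: shipping_addr=NULL, billing_addr=NULL, account_addr=17 Elm Ave → 17 Elm Ave
row_key=M19: shipping_addr=NULL, billing_addr=36 Elm St → 36 Elm St
row_key=M30: shipping_addr=NULL, billing_addr=34 Main St → 34 Main St
row_key=M31: shipping_addr=NULL, billing_addr=13 Elm St → 13 Elm St
row_key=M33: shipping_addr=NULL, billing_addr=47 Elm St → 47 Elm St
row_key=M45: shipping_addr=2 Elm Ave → 2 Elm Ave
row_key=M46: shipping_addr=NULL, billing_addr=50 Main St → 50 Main St
row_key=M52: shipping_addr=NULL, billing_addr=57 Elm Ave → 57 Elm Ave
row_key=M71: shipping_addr=4 Pine Rd → 4 Pine Rd
row_key=M73: shipping_addr=NULL, billing_addr=NULL, account_addr=NULL (all NULL) → NULL
row_key=M79: shipping_addr=NULL, billing_addr=57 Pine Rd → 57 Pine Rd
row_key=M94: shipping_addr=NULL, billing_addr=21 Pine Rd → 21 Pine Rd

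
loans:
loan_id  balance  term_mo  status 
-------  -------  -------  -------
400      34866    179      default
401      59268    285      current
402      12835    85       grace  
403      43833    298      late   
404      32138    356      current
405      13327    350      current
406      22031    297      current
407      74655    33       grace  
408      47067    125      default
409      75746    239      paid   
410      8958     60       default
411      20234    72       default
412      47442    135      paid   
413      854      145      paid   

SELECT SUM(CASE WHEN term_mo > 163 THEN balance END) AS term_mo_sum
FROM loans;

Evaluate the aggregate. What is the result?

loan_id=400: ✓ → 34866
loan_id=401: ✓ → 59268
loan_id=402: ✗
loan_id=403: ✓ → 43833
loan_id=404: ✓ → 32138
loan_id=405: ✓ → 13327
loan_id=406: ✓ → 22031
loan_id=407: ✗
loan_id=408: ✗
loan_id=409: ✓ → 75746
loan_id=410: ✗
loan_id=411: ✗
loan_id=412: ✗
loan_id=413: ✗
term_mo_sum = 34866 + 59268 + 43833 + 32138 + 13327 + 22031 + 75746 = 281209

281209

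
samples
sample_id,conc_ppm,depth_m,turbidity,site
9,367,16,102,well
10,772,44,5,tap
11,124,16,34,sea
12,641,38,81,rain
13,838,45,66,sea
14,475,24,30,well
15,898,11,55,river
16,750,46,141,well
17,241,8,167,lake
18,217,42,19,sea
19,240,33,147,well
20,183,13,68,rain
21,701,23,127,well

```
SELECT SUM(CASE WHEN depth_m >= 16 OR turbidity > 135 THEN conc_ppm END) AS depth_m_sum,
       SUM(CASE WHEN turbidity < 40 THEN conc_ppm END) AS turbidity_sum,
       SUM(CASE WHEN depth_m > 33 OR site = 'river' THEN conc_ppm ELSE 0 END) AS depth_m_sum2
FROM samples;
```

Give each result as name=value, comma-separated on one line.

depth_m_sum=5366, turbidity_sum=1588, depth_m_sum2=4116

[depth_m_sum: depth_m >= 16 OR turbidity > 135]
sample_id=9: ✓ → 367
sample_id=10: ✓ → 772
sample_id=11: ✓ → 124
sample_id=12: ✓ → 641
sample_id=13: ✓ → 838
sample_id=14: ✓ → 475
sample_id=15: ✗
sample_id=16: ✓ → 750
sample_id=17: ✓ → 241
sample_id=18: ✓ → 217
sample_id=19: ✓ → 240
sample_id=20: ✗
sample_id=21: ✓ → 701
depth_m_sum = 367 + 772 + 124 + 641 + 838 + 475 + 750 + 241 + 217 + 240 + 701 = 5366
—
[turbidity_sum: turbidity < 40]
sample_id=9: ✗
sample_id=10: ✓ → 772
sample_id=11: ✓ → 124
sample_id=12: ✗
sample_id=13: ✗
sample_id=14: ✓ → 475
sample_id=15: ✗
sample_id=16: ✗
sample_id=17: ✗
sample_id=18: ✓ → 217
sample_id=19: ✗
sample_id=20: ✗
sample_id=21: ✗
turbidity_sum = 772 + 124 + 475 + 217 = 1588
—
[depth_m_sum2: depth_m > 33 OR site = 'river']
sample_id=9: ✗
sample_id=10: ✓ → 772
sample_id=11: ✗
sample_id=12: ✓ → 641
sample_id=13: ✓ → 838
sample_id=14: ✗
sample_id=15: ✓ → 898
sample_id=16: ✓ → 750
sample_id=17: ✗
sample_id=18: ✓ → 217
sample_id=19: ✗
sample_id=20: ✗
sample_id=21: ✗
depth_m_sum2 = 772 + 641 + 838 + 898 + 750 + 217 = 4116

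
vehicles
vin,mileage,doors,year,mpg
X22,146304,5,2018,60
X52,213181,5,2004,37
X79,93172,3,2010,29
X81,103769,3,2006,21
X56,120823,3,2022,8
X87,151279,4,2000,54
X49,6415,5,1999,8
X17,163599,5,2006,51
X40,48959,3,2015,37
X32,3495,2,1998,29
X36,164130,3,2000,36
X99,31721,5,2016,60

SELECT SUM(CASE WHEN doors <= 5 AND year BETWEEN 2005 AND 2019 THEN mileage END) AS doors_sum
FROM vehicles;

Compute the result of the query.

587524

vin=X22: ✓ → 146304
vin=X52: ✗
vin=X79: ✓ → 93172
vin=X81: ✓ → 103769
vin=X56: ✗
vin=X87: ✗
vin=X49: ✗
vin=X17: ✓ → 163599
vin=X40: ✓ → 48959
vin=X32: ✗
vin=X36: ✗
vin=X99: ✓ → 31721
doors_sum = 146304 + 93172 + 103769 + 163599 + 48959 + 31721 = 587524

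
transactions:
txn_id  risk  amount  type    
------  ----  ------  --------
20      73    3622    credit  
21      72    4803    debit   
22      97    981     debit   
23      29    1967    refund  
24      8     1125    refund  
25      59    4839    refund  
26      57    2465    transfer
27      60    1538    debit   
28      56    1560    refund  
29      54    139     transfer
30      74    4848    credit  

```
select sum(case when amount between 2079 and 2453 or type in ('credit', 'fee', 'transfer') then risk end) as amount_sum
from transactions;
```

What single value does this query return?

txn_id=20: ✓ → 73
txn_id=21: ✗
txn_id=22: ✗
txn_id=23: ✗
txn_id=24: ✗
txn_id=25: ✗
txn_id=26: ✓ → 57
txn_id=27: ✗
txn_id=28: ✗
txn_id=29: ✓ → 54
txn_id=30: ✓ → 74
amount_sum = 73 + 57 + 54 + 74 = 258

258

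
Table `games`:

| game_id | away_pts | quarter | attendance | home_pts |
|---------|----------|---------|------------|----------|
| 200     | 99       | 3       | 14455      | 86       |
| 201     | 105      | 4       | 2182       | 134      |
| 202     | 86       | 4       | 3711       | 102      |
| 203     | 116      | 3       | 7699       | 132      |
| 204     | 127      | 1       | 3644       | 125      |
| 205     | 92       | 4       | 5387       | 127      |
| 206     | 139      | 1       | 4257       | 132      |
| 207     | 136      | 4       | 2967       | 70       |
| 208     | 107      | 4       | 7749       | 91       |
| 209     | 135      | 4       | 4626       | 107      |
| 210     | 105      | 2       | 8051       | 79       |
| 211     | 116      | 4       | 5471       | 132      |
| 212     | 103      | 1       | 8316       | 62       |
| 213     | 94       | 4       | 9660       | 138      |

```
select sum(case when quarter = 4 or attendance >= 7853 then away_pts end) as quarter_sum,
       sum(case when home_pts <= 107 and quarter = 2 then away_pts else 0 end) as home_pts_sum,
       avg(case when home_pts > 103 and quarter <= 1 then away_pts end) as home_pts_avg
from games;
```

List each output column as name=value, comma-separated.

[quarter_sum: quarter = 4 or attendance >= 7853]
game_id=200: ✓ → 99
game_id=201: ✓ → 105
game_id=202: ✓ → 86
game_id=203: ✗
game_id=204: ✗
game_id=205: ✓ → 92
game_id=206: ✗
game_id=207: ✓ → 136
game_id=208: ✓ → 107
game_id=209: ✓ → 135
game_id=210: ✓ → 105
game_id=211: ✓ → 116
game_id=212: ✓ → 103
game_id=213: ✓ → 94
quarter_sum = 99 + 105 + 86 + 92 + 136 + 107 + 135 + 105 + 116 + 103 + 94 = 1178
—
[home_pts_sum: home_pts <= 107 and quarter = 2]
game_id=200: ✗
game_id=201: ✗
game_id=202: ✗
game_id=203: ✗
game_id=204: ✗
game_id=205: ✗
game_id=206: ✗
game_id=207: ✗
game_id=208: ✗
game_id=209: ✗
game_id=210: ✓ → 105
game_id=211: ✗
game_id=212: ✗
game_id=213: ✗
home_pts_sum = 105
—
[home_pts_avg: home_pts > 103 and quarter <= 1]
game_id=200: ✗
game_id=201: ✗
game_id=202: ✗
game_id=203: ✗
game_id=204: ✓ → 127
game_id=205: ✗
game_id=206: ✓ → 139
game_id=207: ✗
game_id=208: ✗
game_id=209: ✗
game_id=210: ✗
game_id=211: ✗
game_id=212: ✗
game_id=213: ✗
home_pts_avg = (127 + 139) / 2 = 133

quarter_sum=1178, home_pts_sum=105, home_pts_avg=133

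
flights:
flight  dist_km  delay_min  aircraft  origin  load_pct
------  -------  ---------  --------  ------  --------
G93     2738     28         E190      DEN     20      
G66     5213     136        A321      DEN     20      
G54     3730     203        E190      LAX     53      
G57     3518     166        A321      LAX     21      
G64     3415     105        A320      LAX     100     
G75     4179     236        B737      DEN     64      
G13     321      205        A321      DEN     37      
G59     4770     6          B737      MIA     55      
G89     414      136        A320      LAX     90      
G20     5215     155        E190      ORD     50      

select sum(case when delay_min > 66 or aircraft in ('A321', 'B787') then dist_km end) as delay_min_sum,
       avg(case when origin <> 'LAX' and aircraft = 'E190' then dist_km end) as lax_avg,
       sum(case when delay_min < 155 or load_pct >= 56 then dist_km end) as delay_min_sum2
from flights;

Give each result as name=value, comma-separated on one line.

delay_min_sum=26005, lax_avg=3976.5, delay_min_sum2=20729

[delay_min_sum: delay_min > 66 or aircraft in ('A321', 'B787')]
flight=G93: ✗
flight=G66: ✓ → 5213
flight=G54: ✓ → 3730
flight=G57: ✓ → 3518
flight=G64: ✓ → 3415
flight=G75: ✓ → 4179
flight=G13: ✓ → 321
flight=G59: ✗
flight=G89: ✓ → 414
flight=G20: ✓ → 5215
delay_min_sum = 5213 + 3730 + 3518 + 3415 + 4179 + 321 + 414 + 5215 = 26005
—
[lax_avg: origin <> 'LAX' and aircraft = 'E190']
flight=G93: ✓ → 2738
flight=G66: ✗
flight=G54: ✗
flight=G57: ✗
flight=G64: ✗
flight=G75: ✗
flight=G13: ✗
flight=G59: ✗
flight=G89: ✗
flight=G20: ✓ → 5215
lax_avg = (2738 + 5215) / 2 = 3976.5
—
[delay_min_sum2: delay_min < 155 or load_pct >= 56]
flight=G93: ✓ → 2738
flight=G66: ✓ → 5213
flight=G54: ✗
flight=G57: ✗
flight=G64: ✓ → 3415
flight=G75: ✓ → 4179
flight=G13: ✗
flight=G59: ✓ → 4770
flight=G89: ✓ → 414
flight=G20: ✗
delay_min_sum2 = 2738 + 5213 + 3415 + 4179 + 4770 + 414 = 20729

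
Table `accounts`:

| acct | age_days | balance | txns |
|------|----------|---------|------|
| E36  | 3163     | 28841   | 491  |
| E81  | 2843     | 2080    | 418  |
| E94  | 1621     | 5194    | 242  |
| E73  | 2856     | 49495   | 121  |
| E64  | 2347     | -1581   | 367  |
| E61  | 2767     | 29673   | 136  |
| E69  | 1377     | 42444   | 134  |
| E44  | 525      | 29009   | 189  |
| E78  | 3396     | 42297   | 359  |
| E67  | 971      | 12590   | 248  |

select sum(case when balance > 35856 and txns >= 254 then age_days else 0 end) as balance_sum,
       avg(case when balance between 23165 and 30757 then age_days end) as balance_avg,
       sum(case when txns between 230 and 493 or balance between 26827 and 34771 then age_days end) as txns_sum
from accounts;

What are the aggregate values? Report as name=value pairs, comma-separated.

[balance_sum: balance > 35856 and txns >= 254]
acct=E36: ✗
acct=E81: ✗
acct=E94: ✗
acct=E73: ✗
acct=E64: ✗
acct=E61: ✗
acct=E69: ✗
acct=E44: ✗
acct=E78: ✓ → 3396
acct=E67: ✗
balance_sum = 3396
—
[balance_avg: balance between 23165 and 30757]
acct=E36: ✓ → 3163
acct=E81: ✗
acct=E94: ✗
acct=E73: ✗
acct=E64: ✗
acct=E61: ✓ → 2767
acct=E69: ✗
acct=E44: ✓ → 525
acct=E78: ✗
acct=E67: ✗
balance_avg = (3163 + 2767 + 525) / 3 = 2151.6666666667
—
[txns_sum: txns between 230 and 493 or balance between 26827 and 34771]
acct=E36: ✓ → 3163
acct=E81: ✓ → 2843
acct=E94: ✓ → 1621
acct=E73: ✗
acct=E64: ✓ → 2347
acct=E61: ✓ → 2767
acct=E69: ✗
acct=E44: ✓ → 525
acct=E78: ✓ → 3396
acct=E67: ✓ → 971
txns_sum = 3163 + 2843 + 1621 + 2347 + 2767 + 525 + 3396 + 971 = 17633

balance_sum=3396, balance_avg=2151.6666666667, txns_sum=17633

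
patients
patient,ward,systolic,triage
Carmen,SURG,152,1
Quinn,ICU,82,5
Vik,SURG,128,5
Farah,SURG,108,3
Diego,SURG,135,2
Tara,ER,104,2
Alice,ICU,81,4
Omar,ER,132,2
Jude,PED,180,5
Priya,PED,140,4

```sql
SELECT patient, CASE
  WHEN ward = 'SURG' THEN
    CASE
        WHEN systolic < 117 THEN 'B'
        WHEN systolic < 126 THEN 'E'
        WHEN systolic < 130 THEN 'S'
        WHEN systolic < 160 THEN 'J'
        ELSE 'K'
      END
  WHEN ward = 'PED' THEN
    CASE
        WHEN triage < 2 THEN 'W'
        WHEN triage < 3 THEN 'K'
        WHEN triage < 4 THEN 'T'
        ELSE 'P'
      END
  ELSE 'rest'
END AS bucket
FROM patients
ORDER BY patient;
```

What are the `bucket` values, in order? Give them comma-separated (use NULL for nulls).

patient=Alice: ward='ICU' → outer ELSE → rest
patient=Carmen: ward='SURG' → inner[systolic < 160] → J
patient=Diego: ward='SURG' → inner[systolic < 160] → J
patient=Farah: ward='SURG' → inner[systolic < 117] → B
patient=Jude: ward='PED' → inner[ELSE] → P
patient=Omar: ward='ER' → outer ELSE → rest
patient=Priya: ward='PED' → inner[ELSE] → P
patient=Quinn: ward='ICU' → outer ELSE → rest
patient=Tara: ward='ER' → outer ELSE → rest
patient=Vik: ward='SURG' → inner[systolic < 130] → S

rest, J, J, B, P, rest, P, rest, rest, S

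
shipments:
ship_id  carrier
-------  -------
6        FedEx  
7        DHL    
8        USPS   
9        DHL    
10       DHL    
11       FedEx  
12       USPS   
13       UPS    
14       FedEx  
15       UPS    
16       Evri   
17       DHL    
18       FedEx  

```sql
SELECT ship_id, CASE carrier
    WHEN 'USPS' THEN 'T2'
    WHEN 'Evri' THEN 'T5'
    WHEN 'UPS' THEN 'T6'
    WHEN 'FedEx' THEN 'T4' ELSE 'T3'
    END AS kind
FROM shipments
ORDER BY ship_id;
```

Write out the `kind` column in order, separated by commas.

ship_id=6: carrier='FedEx' → T4
ship_id=7: ELSE → T3
ship_id=8: carrier='USPS' → T2
ship_id=9: ELSE → T3
ship_id=10: ELSE → T3
ship_id=11: carrier='FedEx' → T4
ship_id=12: carrier='USPS' → T2
ship_id=13: carrier='UPS' → T6
ship_id=14: carrier='FedEx' → T4
ship_id=15: carrier='UPS' → T6
ship_id=16: carrier='Evri' → T5
ship_id=17: ELSE → T3
ship_id=18: carrier='FedEx' → T4

T4, T3, T2, T3, T3, T4, T2, T6, T4, T6, T5, T3, T4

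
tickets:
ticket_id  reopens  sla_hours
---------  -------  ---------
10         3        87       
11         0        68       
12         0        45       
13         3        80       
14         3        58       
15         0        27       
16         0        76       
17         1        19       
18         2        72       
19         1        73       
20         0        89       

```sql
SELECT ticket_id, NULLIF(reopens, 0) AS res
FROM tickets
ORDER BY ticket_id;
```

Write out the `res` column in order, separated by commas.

3, NULL, NULL, 3, 3, NULL, NULL, 1, 2, 1, NULL

ticket_id=10: reopens=3 vs 0: differ → 3
ticket_id=11: reopens=0 vs 0: equal → NULL
ticket_id=12: reopens=0 vs 0: equal → NULL
ticket_id=13: reopens=3 vs 0: differ → 3
ticket_id=14: reopens=3 vs 0: differ → 3
ticket_id=15: reopens=0 vs 0: equal → NULL
ticket_id=16: reopens=0 vs 0: equal → NULL
ticket_id=17: reopens=1 vs 0: differ → 1
ticket_id=18: reopens=2 vs 0: differ → 2
ticket_id=19: reopens=1 vs 0: differ → 1
ticket_id=20: reopens=0 vs 0: equal → NULL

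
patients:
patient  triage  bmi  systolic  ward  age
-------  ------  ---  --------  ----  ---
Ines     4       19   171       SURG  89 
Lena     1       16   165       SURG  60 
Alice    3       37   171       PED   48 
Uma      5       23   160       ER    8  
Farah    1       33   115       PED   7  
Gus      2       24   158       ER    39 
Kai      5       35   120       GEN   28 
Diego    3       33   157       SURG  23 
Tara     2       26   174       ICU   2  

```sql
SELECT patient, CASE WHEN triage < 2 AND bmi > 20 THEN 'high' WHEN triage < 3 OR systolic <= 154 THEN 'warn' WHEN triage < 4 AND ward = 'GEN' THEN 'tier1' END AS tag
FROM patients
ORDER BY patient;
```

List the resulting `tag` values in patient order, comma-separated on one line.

patient=Alice: (no match → NULL) → NULL
patient=Diego: (no match → NULL) → NULL
patient=Farah: triage < 2 AND bmi > 20 → high
patient=Gus: triage < 3 OR systolic <= 154 → warn
patient=Ines: (no match → NULL) → NULL
patient=Kai: triage < 3 OR systolic <= 154 → warn
patient=Lena: triage < 3 OR systolic <= 154 → warn
patient=Tara: triage < 3 OR systolic <= 154 → warn
patient=Uma: (no match → NULL) → NULL

NULL, NULL, high, warn, NULL, warn, warn, warn, NULL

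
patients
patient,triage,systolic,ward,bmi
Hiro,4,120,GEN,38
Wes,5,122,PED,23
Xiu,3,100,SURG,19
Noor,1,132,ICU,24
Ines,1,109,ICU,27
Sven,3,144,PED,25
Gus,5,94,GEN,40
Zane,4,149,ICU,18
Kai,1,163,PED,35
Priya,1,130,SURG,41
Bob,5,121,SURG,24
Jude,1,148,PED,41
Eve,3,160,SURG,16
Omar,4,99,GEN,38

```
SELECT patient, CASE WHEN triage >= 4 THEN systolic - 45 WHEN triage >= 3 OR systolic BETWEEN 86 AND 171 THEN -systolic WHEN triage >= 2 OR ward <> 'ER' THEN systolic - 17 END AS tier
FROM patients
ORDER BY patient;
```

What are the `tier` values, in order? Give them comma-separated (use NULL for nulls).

patient=Bob: triage >= 4 → 76
patient=Eve: triage >= 3 OR systolic BETWEEN 86 AND 171 → -160
patient=Gus: triage >= 4 → 49
patient=Hiro: triage >= 4 → 75
patient=Ines: triage >= 3 OR systolic BETWEEN 86 AND 171 → -109
patient=Jude: triage >= 3 OR systolic BETWEEN 86 AND 171 → -148
patient=Kai: triage >= 3 OR systolic BETWEEN 86 AND 171 → -163
patient=Noor: triage >= 3 OR systolic BETWEEN 86 AND 171 → -132
patient=Omar: triage >= 4 → 54
patient=Priya: triage >= 3 OR systolic BETWEEN 86 AND 171 → -130
patient=Sven: triage >= 3 OR systolic BETWEEN 86 AND 171 → -144
patient=Wes: triage >= 4 → 77
patient=Xiu: triage >= 3 OR systolic BETWEEN 86 AND 171 → -100
patient=Zane: triage >= 4 → 104

76, -160, 49, 75, -109, -148, -163, -132, 54, -130, -144, 77, -100, 104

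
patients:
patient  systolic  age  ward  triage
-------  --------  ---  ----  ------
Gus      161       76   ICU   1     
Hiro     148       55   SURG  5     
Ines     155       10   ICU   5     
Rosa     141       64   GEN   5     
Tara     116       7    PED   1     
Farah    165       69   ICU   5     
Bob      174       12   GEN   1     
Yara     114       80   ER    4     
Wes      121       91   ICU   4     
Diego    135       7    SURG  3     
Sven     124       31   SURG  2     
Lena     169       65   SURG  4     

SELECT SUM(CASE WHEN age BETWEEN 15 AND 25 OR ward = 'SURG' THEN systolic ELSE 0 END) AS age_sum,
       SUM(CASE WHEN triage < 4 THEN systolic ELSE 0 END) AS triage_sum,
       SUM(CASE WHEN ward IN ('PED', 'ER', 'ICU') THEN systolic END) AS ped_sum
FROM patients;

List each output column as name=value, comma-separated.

[age_sum: age BETWEEN 15 AND 25 OR ward = 'SURG']
patient=Gus: ✗
patient=Hiro: ✓ → 148
patient=Ines: ✗
patient=Rosa: ✗
patient=Tara: ✗
patient=Farah: ✗
patient=Bob: ✗
patient=Yara: ✗
patient=Wes: ✗
patient=Diego: ✓ → 135
patient=Sven: ✓ → 124
patient=Lena: ✓ → 169
age_sum = 148 + 135 + 124 + 169 = 576
—
[triage_sum: triage < 4]
patient=Gus: ✓ → 161
patient=Hiro: ✗
patient=Ines: ✗
patient=Rosa: ✗
patient=Tara: ✓ → 116
patient=Farah: ✗
patient=Bob: ✓ → 174
patient=Yara: ✗
patient=Wes: ✗
patient=Diego: ✓ → 135
patient=Sven: ✓ → 124
patient=Lena: ✗
triage_sum = 161 + 116 + 174 + 135 + 124 = 710
—
[ped_sum: ward IN ('PED', 'ER', 'ICU')]
patient=Gus: ✓ → 161
patient=Hiro: ✗
patient=Ines: ✓ → 155
patient=Rosa: ✗
patient=Tara: ✓ → 116
patient=Farah: ✓ → 165
patient=Bob: ✗
patient=Yara: ✓ → 114
patient=Wes: ✓ → 121
patient=Diego: ✗
patient=Sven: ✗
patient=Lena: ✗
ped_sum = 161 + 155 + 116 + 165 + 114 + 121 = 832

age_sum=576, triage_sum=710, ped_sum=832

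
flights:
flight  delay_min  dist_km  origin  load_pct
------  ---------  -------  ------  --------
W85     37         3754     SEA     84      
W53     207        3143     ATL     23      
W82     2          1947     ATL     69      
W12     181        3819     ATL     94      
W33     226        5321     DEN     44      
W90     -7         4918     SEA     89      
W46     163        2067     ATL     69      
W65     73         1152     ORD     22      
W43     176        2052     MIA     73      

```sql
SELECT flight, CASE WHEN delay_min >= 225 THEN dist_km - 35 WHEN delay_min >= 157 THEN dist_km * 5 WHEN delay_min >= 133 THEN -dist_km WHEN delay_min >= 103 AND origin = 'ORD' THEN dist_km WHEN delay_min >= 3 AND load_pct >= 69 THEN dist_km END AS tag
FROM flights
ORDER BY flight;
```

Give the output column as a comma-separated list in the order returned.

19095, 5286, 10260, 10335, 15715, NULL, NULL, 3754, NULL

flight=W12: delay_min >= 157 → 19095
flight=W33: delay_min >= 225 → 5286
flight=W43: delay_min >= 157 → 10260
flight=W46: delay_min >= 157 → 10335
flight=W53: delay_min >= 157 → 15715
flight=W65: (no match → NULL) → NULL
flight=W82: (no match → NULL) → NULL
flight=W85: delay_min >= 3 AND load_pct >= 69 → 3754
flight=W90: (no match → NULL) → NULL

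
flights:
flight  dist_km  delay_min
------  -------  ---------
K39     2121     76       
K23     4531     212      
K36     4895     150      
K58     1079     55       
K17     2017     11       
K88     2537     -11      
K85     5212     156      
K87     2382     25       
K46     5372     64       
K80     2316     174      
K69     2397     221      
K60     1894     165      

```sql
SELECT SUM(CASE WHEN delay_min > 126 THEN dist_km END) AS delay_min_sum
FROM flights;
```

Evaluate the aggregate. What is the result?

flight=K39: ✗
flight=K23: ✓ → 4531
flight=K36: ✓ → 4895
flight=K58: ✗
flight=K17: ✗
flight=K88: ✗
flight=K85: ✓ → 5212
flight=K87: ✗
flight=K46: ✗
flight=K80: ✓ → 2316
flight=K69: ✓ → 2397
flight=K60: ✓ → 1894
delay_min_sum = 4531 + 4895 + 5212 + 2316 + 2397 + 1894 = 21245

21245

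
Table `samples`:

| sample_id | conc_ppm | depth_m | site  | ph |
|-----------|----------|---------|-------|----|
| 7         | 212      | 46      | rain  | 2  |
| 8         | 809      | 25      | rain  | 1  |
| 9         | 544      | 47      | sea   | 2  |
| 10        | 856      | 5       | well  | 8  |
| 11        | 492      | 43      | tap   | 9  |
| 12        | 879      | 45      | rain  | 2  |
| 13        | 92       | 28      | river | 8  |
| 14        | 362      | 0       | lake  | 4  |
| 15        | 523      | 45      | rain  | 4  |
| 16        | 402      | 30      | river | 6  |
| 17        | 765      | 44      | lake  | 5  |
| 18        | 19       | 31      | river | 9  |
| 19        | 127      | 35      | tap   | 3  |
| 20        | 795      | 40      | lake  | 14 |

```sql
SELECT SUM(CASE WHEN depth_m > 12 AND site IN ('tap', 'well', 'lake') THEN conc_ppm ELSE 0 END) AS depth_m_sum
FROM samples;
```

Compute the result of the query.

2179

sample_id=7: ✗
sample_id=8: ✗
sample_id=9: ✗
sample_id=10: ✗
sample_id=11: ✓ → 492
sample_id=12: ✗
sample_id=13: ✗
sample_id=14: ✗
sample_id=15: ✗
sample_id=16: ✗
sample_id=17: ✓ → 765
sample_id=18: ✗
sample_id=19: ✓ → 127
sample_id=20: ✓ → 795
depth_m_sum = 492 + 765 + 127 + 795 = 2179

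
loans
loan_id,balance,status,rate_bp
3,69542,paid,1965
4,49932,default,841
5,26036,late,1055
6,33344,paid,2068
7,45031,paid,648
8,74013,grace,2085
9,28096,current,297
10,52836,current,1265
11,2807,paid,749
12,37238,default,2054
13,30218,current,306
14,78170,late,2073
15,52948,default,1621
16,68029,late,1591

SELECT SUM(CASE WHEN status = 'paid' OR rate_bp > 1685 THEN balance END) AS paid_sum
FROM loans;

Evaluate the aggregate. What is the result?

loan_id=3: ✓ → 69542
loan_id=4: ✗
loan_id=5: ✗
loan_id=6: ✓ → 33344
loan_id=7: ✓ → 45031
loan_id=8: ✓ → 74013
loan_id=9: ✗
loan_id=10: ✗
loan_id=11: ✓ → 2807
loan_id=12: ✓ → 37238
loan_id=13: ✗
loan_id=14: ✓ → 78170
loan_id=15: ✗
loan_id=16: ✗
paid_sum = 69542 + 33344 + 45031 + 74013 + 2807 + 37238 + 78170 = 340145

340145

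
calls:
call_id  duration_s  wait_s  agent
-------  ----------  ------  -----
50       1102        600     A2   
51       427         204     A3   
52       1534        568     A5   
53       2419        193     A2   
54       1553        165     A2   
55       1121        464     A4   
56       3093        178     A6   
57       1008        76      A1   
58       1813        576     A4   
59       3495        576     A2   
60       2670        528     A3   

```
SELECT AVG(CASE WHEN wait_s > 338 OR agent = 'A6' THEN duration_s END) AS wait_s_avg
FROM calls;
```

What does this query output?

2118.2857142857

call_id=50: ✓ → 1102
call_id=51: ✗
call_id=52: ✓ → 1534
call_id=53: ✗
call_id=54: ✗
call_id=55: ✓ → 1121
call_id=56: ✓ → 3093
call_id=57: ✗
call_id=58: ✓ → 1813
call_id=59: ✓ → 3495
call_id=60: ✓ → 2670
wait_s_avg = (1102 + 1534 + 1121 + 3093 + 1813 + 3495 + 2670) / 7 = 2118.2857142857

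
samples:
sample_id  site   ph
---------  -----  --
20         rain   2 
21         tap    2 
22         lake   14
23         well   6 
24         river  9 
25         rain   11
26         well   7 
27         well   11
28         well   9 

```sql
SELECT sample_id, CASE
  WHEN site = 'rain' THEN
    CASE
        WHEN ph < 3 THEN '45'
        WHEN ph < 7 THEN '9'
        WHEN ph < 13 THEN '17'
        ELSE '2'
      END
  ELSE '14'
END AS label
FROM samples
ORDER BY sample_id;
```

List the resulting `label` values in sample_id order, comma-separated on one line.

sample_id=20: site='rain' → inner[ph < 3] → 45
sample_id=21: site='tap' → outer ELSE → 14
sample_id=22: site='lake' → outer ELSE → 14
sample_id=23: site='well' → outer ELSE → 14
sample_id=24: site='river' → outer ELSE → 14
sample_id=25: site='rain' → inner[ph < 13] → 17
sample_id=26: site='well' → outer ELSE → 14
sample_id=27: site='well' → outer ELSE → 14
sample_id=28: site='well' → outer ELSE → 14

45, 14, 14, 14, 14, 17, 14, 14, 14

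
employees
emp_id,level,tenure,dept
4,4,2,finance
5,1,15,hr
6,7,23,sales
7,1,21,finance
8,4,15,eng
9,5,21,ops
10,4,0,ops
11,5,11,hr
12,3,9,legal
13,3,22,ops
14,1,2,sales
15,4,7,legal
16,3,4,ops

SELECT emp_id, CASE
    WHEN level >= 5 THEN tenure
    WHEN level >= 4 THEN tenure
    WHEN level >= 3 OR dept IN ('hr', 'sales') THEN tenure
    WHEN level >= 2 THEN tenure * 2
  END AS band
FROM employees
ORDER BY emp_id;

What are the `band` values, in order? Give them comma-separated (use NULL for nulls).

2, 15, 23, NULL, 15, 21, 0, 11, 9, 22, 2, 7, 4

emp_id=4: level >= 4 → 2
emp_id=5: level >= 3 OR dept IN ('hr', 'sales') → 15
emp_id=6: level >= 5 → 23
emp_id=7: (no match → NULL) → NULL
emp_id=8: level >= 4 → 15
emp_id=9: level >= 5 → 21
emp_id=10: level >= 4 → 0
emp_id=11: level >= 5 → 11
emp_id=12: level >= 3 OR dept IN ('hr', 'sales') → 9
emp_id=13: level >= 3 OR dept IN ('hr', 'sales') → 22
emp_id=14: level >= 3 OR dept IN ('hr', 'sales') → 2
emp_id=15: level >= 4 → 7
emp_id=16: level >= 3 OR dept IN ('hr', 'sales') → 4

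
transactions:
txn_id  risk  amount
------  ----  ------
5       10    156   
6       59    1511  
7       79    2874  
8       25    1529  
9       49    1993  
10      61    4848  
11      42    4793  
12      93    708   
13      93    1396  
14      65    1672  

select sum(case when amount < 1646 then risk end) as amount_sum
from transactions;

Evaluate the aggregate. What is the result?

txn_id=5: ✓ → 10
txn_id=6: ✓ → 59
txn_id=7: ✗
txn_id=8: ✓ → 25
txn_id=9: ✗
txn_id=10: ✗
txn_id=11: ✗
txn_id=12: ✓ → 93
txn_id=13: ✓ → 93
txn_id=14: ✗
amount_sum = 10 + 59 + 25 + 93 + 93 = 280

280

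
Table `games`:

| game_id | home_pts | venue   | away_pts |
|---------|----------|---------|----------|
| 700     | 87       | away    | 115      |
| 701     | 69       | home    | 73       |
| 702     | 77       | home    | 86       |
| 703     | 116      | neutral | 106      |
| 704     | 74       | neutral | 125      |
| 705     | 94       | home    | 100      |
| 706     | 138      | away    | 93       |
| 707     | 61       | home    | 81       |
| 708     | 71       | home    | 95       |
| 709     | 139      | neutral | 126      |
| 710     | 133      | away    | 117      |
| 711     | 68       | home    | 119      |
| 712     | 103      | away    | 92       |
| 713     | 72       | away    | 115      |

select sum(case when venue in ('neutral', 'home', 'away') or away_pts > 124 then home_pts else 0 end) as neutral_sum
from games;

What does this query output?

game_id=700: ✓ → 87
game_id=701: ✓ → 69
game_id=702: ✓ → 77
game_id=703: ✓ → 116
game_id=704: ✓ → 74
game_id=705: ✓ → 94
game_id=706: ✓ → 138
game_id=707: ✓ → 61
game_id=708: ✓ → 71
game_id=709: ✓ → 139
game_id=710: ✓ → 133
game_id=711: ✓ → 68
game_id=712: ✓ → 103
game_id=713: ✓ → 72
neutral_sum = 87 + 69 + 77 + 116 + 74 + 94 + 138 + 61 + 71 + 139 + 133 + 68 + 103 + 72 = 1302

1302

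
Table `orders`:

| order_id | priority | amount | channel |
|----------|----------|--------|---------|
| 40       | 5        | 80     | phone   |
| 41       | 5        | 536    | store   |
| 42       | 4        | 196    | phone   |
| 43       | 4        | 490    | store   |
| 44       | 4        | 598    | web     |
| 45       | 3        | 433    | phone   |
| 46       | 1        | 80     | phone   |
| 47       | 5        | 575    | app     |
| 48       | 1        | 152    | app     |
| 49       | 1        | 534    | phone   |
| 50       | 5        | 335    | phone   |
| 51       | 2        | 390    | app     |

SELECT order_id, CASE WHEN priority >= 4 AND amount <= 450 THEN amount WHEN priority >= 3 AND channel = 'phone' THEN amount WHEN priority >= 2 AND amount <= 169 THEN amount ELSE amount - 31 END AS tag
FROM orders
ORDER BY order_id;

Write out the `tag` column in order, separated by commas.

80, 505, 196, 459, 567, 433, 49, 544, 121, 503, 335, 359

order_id=40: priority >= 4 AND amount <= 450 → 80
order_id=41: ELSE → 505
order_id=42: priority >= 4 AND amount <= 450 → 196
order_id=43: ELSE → 459
order_id=44: ELSE → 567
order_id=45: priority >= 3 AND channel = 'phone' → 433
order_id=46: ELSE → 49
order_id=47: ELSE → 544
order_id=48: ELSE → 121
order_id=49: ELSE → 503
order_id=50: priority >= 4 AND amount <= 450 → 335
order_id=51: ELSE → 359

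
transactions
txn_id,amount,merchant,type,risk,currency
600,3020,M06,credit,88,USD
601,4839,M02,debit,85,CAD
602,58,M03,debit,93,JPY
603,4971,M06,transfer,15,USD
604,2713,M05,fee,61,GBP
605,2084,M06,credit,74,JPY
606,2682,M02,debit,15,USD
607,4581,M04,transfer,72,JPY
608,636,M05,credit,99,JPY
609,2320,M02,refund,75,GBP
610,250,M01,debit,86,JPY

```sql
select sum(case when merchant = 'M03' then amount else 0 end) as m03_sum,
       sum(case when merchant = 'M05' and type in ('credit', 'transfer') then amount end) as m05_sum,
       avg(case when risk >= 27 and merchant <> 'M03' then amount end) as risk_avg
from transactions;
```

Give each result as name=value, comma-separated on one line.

m03_sum=58, m05_sum=636, risk_avg=2555.375

[m03_sum: merchant = 'M03']
txn_id=600: ✗
txn_id=601: ✗
txn_id=602: ✓ → 58
txn_id=603: ✗
txn_id=604: ✗
txn_id=605: ✗
txn_id=606: ✗
txn_id=607: ✗
txn_id=608: ✗
txn_id=609: ✗
txn_id=610: ✗
m03_sum = 58
—
[m05_sum: merchant = 'M05' and type in ('credit', 'transfer')]
txn_id=600: ✗
txn_id=601: ✗
txn_id=602: ✗
txn_id=603: ✗
txn_id=604: ✗
txn_id=605: ✗
txn_id=606: ✗
txn_id=607: ✗
txn_id=608: ✓ → 636
txn_id=609: ✗
txn_id=610: ✗
m05_sum = 636
—
[risk_avg: risk >= 27 and merchant <> 'M03']
txn_id=600: ✓ → 3020
txn_id=601: ✓ → 4839
txn_id=602: ✗
txn_id=603: ✗
txn_id=604: ✓ → 2713
txn_id=605: ✓ → 2084
txn_id=606: ✗
txn_id=607: ✓ → 4581
txn_id=608: ✓ → 636
txn_id=609: ✓ → 2320
txn_id=610: ✓ → 250
risk_avg = (3020 + 4839 + 2713 + 2084 + 4581 + 636 + 2320 + 250) / 8 = 2555.375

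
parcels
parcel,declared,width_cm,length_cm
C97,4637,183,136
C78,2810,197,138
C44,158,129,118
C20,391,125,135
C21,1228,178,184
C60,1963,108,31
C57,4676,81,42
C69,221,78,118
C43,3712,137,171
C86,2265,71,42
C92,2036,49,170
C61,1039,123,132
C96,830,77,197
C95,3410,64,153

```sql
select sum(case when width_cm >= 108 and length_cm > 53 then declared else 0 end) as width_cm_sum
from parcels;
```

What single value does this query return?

13975

parcel=C97: ✓ → 4637
parcel=C78: ✓ → 2810
parcel=C44: ✓ → 158
parcel=C20: ✓ → 391
parcel=C21: ✓ → 1228
parcel=C60: ✗
parcel=C57: ✗
parcel=C69: ✗
parcel=C43: ✓ → 3712
parcel=C86: ✗
parcel=C92: ✗
parcel=C61: ✓ → 1039
parcel=C96: ✗
parcel=C95: ✗
width_cm_sum = 4637 + 2810 + 158 + 391 + 1228 + 3712 + 1039 = 13975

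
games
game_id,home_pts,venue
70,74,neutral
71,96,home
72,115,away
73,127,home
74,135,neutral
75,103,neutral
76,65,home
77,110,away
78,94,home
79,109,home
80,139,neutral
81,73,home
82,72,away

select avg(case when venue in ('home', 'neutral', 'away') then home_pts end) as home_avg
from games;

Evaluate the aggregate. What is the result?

100.9230769231

game_id=70: ✓ → 74
game_id=71: ✓ → 96
game_id=72: ✓ → 115
game_id=73: ✓ → 127
game_id=74: ✓ → 135
game_id=75: ✓ → 103
game_id=76: ✓ → 65
game_id=77: ✓ → 110
game_id=78: ✓ → 94
game_id=79: ✓ → 109
game_id=80: ✓ → 139
game_id=81: ✓ → 73
game_id=82: ✓ → 72
home_avg = (74 + 96 + 115 + 127 + 135 + 103 + 65 + 110 + 94 + 109 + 139 + 73 + 72) / 13 = 100.9230769231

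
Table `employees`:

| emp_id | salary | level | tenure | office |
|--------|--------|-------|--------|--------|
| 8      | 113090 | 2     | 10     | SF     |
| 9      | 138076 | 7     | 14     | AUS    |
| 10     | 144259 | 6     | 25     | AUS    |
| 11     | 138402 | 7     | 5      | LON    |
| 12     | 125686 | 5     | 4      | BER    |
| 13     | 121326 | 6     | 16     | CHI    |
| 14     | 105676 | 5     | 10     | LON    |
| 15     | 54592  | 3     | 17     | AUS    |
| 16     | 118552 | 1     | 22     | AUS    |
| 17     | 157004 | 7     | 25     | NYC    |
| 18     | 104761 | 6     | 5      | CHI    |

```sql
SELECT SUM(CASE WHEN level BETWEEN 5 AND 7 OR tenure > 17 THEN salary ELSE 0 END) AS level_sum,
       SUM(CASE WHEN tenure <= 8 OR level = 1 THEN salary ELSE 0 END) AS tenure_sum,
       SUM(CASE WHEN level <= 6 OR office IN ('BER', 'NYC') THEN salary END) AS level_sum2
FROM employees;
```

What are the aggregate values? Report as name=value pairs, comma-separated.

level_sum=1153742, tenure_sum=487401, level_sum2=1044946

[level_sum: level BETWEEN 5 AND 7 OR tenure > 17]
emp_id=8: ✗
emp_id=9: ✓ → 138076
emp_id=10: ✓ → 144259
emp_id=11: ✓ → 138402
emp_id=12: ✓ → 125686
emp_id=13: ✓ → 121326
emp_id=14: ✓ → 105676
emp_id=15: ✗
emp_id=16: ✓ → 118552
emp_id=17: ✓ → 157004
emp_id=18: ✓ → 104761
level_sum = 138076 + 144259 + 138402 + 125686 + 121326 + 105676 + 118552 + 157004 + 104761 = 1153742
—
[tenure_sum: tenure <= 8 OR level = 1]
emp_id=8: ✗
emp_id=9: ✗
emp_id=10: ✗
emp_id=11: ✓ → 138402
emp_id=12: ✓ → 125686
emp_id=13: ✗
emp_id=14: ✗
emp_id=15: ✗
emp_id=16: ✓ → 118552
emp_id=17: ✗
emp_id=18: ✓ → 104761
tenure_sum = 138402 + 125686 + 118552 + 104761 = 487401
—
[level_sum2: level <= 6 OR office IN ('BER', 'NYC')]
emp_id=8: ✓ → 113090
emp_id=9: ✗
emp_id=10: ✓ → 144259
emp_id=11: ✗
emp_id=12: ✓ → 125686
emp_id=13: ✓ → 121326
emp_id=14: ✓ → 105676
emp_id=15: ✓ → 54592
emp_id=16: ✓ → 118552
emp_id=17: ✓ → 157004
emp_id=18: ✓ → 104761
level_sum2 = 113090 + 144259 + 125686 + 121326 + 105676 + 54592 + 118552 + 157004 + 104761 = 1044946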